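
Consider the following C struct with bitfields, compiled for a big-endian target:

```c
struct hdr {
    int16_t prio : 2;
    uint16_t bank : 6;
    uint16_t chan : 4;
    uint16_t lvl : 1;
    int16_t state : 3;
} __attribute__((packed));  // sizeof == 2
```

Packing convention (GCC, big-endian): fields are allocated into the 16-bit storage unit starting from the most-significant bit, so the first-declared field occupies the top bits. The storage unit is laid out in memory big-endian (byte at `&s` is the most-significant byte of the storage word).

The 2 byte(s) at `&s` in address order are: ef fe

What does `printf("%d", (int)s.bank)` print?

[0]=0xef [1]=0xfe (big-endian) → word 0xeffe
prio:2 @ bit 14 → (0xeffe>>14)&0x3 = 0x3
bank:6 @ bit 8 → (0xeffe>>8)&0x3f = 0x2f  ←
chan:4 @ bit 4 → (0xeffe>>4)&0xf = 0xf
lvl:1 @ bit 3 → (0xeffe>>3)&0x1 = 0x1
state:3 @ bit 0 → (0xeffe>>0)&0x7 = 0x6

47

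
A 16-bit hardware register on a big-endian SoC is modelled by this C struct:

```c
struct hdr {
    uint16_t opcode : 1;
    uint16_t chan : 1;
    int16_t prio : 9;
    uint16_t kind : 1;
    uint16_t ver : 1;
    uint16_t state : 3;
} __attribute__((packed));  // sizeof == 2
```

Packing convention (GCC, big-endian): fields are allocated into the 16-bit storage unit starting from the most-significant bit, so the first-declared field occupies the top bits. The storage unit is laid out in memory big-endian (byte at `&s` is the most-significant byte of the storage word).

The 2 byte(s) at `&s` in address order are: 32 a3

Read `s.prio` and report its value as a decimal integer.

[0]=0x32 [1]=0xa3 (big-endian) → word 0x32a3
opcode:1 @ bit 15 → (0x32a3>>15)&0x1 = 0x0
chan:1 @ bit 14 → (0x32a3>>14)&0x1 = 0x0
prio:9 @ bit 5 → (0x32a3>>5)&0x1ff = 0x195  ←
kind:1 @ bit 4 → (0x32a3>>4)&0x1 = 0x0
ver:1 @ bit 3 → (0x32a3>>3)&0x1 = 0x0
state:3 @ bit 0 → (0x32a3>>0)&0x7 = 0x3
prio signed 9b, MSB=1: 405 - 512 = -107

-107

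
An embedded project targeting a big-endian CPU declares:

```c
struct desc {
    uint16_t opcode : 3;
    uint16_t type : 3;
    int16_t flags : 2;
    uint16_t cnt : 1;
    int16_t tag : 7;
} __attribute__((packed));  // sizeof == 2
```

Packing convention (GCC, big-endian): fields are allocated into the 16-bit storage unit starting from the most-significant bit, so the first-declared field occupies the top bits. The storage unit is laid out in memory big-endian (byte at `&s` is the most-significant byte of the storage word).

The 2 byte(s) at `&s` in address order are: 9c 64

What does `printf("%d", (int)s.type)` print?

[0]=0x9c [1]=0x64 (big-endian) → word 0x9c64
opcode:3 @ bit 13 → (0x9c64>>13)&0x7 = 0x4
type:3 @ bit 10 → (0x9c64>>10)&0x7 = 0x7  ←
flags:2 @ bit 8 → (0x9c64>>8)&0x3 = 0x0
cnt:1 @ bit 7 → (0x9c64>>7)&0x1 = 0x0
tag:7 @ bit 0 → (0x9c64>>0)&0x7f = 0x64

7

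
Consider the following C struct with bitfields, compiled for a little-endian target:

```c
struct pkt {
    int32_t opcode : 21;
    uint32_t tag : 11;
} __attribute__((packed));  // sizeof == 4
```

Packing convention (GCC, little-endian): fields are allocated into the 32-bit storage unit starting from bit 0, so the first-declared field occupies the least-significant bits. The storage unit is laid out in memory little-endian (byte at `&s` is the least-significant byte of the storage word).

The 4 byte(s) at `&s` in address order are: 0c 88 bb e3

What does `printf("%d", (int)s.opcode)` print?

-292852

[0]=0x0c [1]=0x88 [2]=0xbb [3]=0xe3 (little-endian) → word 0xe3bb880c
opcode:21 @ bit 0 → (0xe3bb880c>>0)&0x1fffff = 0x1b880c  ←
tag:11 @ bit 21 → (0xe3bb880c>>21)&0x7ff = 0x71d
opcode signed 21b, MSB=1: 1804300 - 2097152 = -292852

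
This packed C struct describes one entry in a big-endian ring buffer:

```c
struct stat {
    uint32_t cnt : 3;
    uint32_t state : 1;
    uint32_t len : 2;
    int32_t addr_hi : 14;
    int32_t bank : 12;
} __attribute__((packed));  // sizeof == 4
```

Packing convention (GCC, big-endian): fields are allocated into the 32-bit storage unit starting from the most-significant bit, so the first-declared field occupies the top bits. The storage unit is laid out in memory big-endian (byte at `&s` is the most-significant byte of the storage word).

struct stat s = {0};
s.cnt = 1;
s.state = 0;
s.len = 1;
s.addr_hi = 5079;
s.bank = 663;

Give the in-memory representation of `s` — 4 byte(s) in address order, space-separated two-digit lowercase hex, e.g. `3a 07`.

[29+:3] cnt=1 & 0x7 = 0x1; word=0x20000000
[28+:1] state=0 & 0x1 = 0x0; word=0x20000000
[26+:2] len=1 & 0x3 = 0x1; word=0x24000000
[12+:14] addr_hi=5079 & 0x3fff = 0x13d7; word=0x253d7000
[0+:12] bank=663 & 0xfff = 0x297; word=0x253d7297
word = 0x253d7297 → big-endian bytes:
  [0]=0x25  [1]=0x3d  [2]=0x72  [3]=0x97

25 3d 72 97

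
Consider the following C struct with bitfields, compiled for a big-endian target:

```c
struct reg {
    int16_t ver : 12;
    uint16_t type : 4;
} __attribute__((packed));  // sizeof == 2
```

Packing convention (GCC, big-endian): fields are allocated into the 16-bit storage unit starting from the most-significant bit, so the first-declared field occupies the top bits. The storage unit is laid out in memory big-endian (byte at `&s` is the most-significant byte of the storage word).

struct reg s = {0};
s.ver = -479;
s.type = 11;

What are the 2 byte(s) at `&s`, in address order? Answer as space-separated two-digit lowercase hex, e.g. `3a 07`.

e2 1b

[4+:12] ver=-479 & 0xfff = 0xe21; word=0xe210
[0+:4] type=11 & 0xf = 0xb; word=0xe21b
word = 0xe21b → big-endian bytes:
  [0]=0xe2  [1]=0x1b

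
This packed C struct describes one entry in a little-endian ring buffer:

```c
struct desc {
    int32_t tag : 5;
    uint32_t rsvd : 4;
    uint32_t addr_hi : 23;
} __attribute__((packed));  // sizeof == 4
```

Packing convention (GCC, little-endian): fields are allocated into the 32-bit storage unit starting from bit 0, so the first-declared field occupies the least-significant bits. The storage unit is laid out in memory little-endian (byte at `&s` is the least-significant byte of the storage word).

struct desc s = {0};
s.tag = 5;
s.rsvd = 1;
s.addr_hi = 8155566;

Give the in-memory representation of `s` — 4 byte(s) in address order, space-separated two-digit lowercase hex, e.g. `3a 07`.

25 5c e3 f8

tag:5 = 5 → 0x5 << 0 → word 0x00000005
rsvd:4 = 1 → 0x1 << 5 → word 0x00000025
addr_hi:23 = 8155566 → 0x7c71ae << 9 → word 0xf8e35c25
word = 0xf8e35c25 → little-endian bytes:
  [0]=0x25  [1]=0x5c  [2]=0xe3  [3]=0xf8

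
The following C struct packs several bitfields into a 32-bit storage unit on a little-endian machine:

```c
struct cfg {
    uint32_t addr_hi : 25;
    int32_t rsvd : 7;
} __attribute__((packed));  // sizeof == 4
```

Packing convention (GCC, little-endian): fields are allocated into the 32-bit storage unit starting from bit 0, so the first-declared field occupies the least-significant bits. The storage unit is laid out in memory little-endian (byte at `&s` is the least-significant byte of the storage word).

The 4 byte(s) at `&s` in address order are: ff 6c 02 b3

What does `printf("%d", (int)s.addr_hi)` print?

[0]=0xff [1]=0x6c [2]=0x02 [3]=0xb3 (little-endian) → word 0xb3026cff
addr_hi [0+:25] = (word>>0) & 0x1ffffff = 16936191  ←
rsvd [25+:7] = (word>>25) & 0x7f = 89

16936191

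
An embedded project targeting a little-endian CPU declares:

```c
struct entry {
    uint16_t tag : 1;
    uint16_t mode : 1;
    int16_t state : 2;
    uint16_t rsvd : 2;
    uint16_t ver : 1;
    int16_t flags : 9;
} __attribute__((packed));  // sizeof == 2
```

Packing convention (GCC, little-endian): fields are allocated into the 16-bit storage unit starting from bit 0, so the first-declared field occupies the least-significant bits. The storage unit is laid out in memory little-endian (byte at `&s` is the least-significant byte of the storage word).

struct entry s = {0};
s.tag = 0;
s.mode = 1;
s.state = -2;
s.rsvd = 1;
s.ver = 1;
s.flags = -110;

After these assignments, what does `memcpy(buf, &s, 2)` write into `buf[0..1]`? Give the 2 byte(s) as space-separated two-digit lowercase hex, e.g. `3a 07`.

tag (1b) val=0 bits=0x0 at bit 0: 0x0000
mode (1b) val=1 bits=0x1 at bit 1: 0x0002
state (2b) val=-2 bits=0x2 at bit 2: 0x000a
rsvd (2b) val=1 bits=0x1 at bit 4: 0x001a
ver (1b) val=1 bits=0x1 at bit 6: 0x005a
flags (9b) val=-110 bits=0x192 at bit 7: 0xc95a
word = 0xc95a → little-endian bytes:
  [0]=0x5a  [1]=0xc9

5a c9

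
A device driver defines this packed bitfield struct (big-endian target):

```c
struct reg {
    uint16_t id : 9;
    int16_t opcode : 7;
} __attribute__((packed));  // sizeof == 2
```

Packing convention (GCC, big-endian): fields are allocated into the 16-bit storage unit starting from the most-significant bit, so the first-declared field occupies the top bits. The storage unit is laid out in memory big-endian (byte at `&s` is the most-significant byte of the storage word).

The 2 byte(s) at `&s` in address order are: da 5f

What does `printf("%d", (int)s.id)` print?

[0]=0xda [1]=0x5f (big-endian) → word 0xda5f
id [7+:9] = (word>>7) & 0x1ff = 436  ←
opcode [0+:7] = (word>>0) & 0x7f = 95

436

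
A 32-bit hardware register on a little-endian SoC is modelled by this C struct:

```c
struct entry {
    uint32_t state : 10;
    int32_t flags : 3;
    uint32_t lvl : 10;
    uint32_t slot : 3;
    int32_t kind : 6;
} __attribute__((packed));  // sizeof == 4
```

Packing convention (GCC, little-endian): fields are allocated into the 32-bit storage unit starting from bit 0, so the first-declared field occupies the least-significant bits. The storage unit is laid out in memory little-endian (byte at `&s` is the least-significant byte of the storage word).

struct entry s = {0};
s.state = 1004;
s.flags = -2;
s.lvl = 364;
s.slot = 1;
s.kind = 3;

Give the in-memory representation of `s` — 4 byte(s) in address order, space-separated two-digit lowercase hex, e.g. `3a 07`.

state:10 = 1004 → 0x3ec << 0 → word 0x000003ec
flags:3 = -2 → 0x6 << 10 → word 0x00001bec
lvl:10 = 364 → 0x16c << 13 → word 0x002d9bec
slot:3 = 1 → 0x1 << 23 → word 0x00ad9bec
kind:6 = 3 → 0x3 << 26 → word 0x0cad9bec
word = 0x0cad9bec → little-endian bytes:
  [0]=0xec  [1]=0x9b  [2]=0xad  [3]=0x0c

ec 9b ad 0c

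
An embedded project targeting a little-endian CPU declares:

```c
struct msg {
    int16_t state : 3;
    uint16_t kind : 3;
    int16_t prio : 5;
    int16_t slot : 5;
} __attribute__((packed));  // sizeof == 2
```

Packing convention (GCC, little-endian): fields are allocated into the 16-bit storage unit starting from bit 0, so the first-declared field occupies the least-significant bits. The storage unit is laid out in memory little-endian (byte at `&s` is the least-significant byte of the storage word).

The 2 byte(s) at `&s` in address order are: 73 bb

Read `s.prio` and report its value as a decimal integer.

[0]=0x73 [1]=0xbb (little-endian) → word 0xbb73
state [0+:3] = (word>>0) & 0x7 = 3
kind [3+:3] = (word>>3) & 0x7 = 6
prio [6+:5] = (word>>6) & 0x1f = 13  ←
slot [11+:5] = (word>>11) & 0x1f = 23
prio signed 5b, MSB=0: value = 13

13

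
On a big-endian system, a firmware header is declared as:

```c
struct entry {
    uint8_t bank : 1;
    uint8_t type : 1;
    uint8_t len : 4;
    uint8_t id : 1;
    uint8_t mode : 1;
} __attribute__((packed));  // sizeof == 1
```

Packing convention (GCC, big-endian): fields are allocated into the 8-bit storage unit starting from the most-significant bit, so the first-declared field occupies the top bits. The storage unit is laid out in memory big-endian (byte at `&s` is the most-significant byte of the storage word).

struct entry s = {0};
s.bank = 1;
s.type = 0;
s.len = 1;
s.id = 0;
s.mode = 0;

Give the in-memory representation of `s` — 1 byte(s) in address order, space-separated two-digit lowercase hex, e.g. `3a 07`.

[7+:1] bank=1 & 0x1 = 0x1; word=0x80
[6+:1] type=0 & 0x1 = 0x0; word=0x80
[2+:4] len=1 & 0xf = 0x1; word=0x84
[1+:1] id=0 & 0x1 = 0x0; word=0x84
[0+:1] mode=0 & 0x1 = 0x0; word=0x84
word = 0x84 → big-endian bytes:
  [0]=0x84

84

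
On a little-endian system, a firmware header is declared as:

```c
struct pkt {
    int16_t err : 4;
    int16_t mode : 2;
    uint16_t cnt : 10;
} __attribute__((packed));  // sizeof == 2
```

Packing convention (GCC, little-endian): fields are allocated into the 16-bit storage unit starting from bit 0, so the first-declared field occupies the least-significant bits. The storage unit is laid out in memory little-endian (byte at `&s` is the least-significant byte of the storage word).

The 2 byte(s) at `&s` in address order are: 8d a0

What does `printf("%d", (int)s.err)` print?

[0]=0x8d [1]=0xa0 (little-endian) → word 0xa08d
err [0+:4] = (word>>0) & 0xf = 13  ←
mode [4+:2] = (word>>4) & 0x3 = 0
cnt [6+:10] = (word>>6) & 0x3ff = 642
err signed 4b, MSB=1: 13 - 16 = -3

-3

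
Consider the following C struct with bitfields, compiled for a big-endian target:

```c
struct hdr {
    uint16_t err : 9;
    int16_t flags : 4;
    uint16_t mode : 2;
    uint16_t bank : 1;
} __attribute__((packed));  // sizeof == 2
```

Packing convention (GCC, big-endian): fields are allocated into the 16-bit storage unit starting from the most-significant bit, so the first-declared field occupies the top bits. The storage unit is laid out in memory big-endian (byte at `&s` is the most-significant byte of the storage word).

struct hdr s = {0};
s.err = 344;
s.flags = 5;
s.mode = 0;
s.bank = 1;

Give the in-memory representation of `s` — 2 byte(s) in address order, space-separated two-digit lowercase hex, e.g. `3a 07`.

err:9 = 344 → 0x158 << 7 → word 0xac00
flags:4 = 5 → 0x5 << 3 → word 0xac28
mode:2 = 0 → 0x0 << 1 → word 0xac28
bank:1 = 1 → 0x1 << 0 → word 0xac29
word = 0xac29 → big-endian bytes:
  [0]=0xac  [1]=0x29

ac 29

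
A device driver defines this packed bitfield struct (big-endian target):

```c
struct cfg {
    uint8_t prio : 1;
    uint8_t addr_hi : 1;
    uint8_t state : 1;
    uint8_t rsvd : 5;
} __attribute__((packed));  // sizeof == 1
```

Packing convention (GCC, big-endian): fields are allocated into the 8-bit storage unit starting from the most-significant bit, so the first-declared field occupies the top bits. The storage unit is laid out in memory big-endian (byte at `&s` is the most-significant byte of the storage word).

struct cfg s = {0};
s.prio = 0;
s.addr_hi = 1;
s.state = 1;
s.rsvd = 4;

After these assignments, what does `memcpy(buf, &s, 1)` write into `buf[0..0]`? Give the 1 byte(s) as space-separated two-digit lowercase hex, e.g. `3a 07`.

64

prio:1 = 0 → 0x0 << 7 → word 0x00
addr_hi:1 = 1 → 0x1 << 6 → word 0x40
state:1 = 1 → 0x1 << 5 → word 0x60
rsvd:5 = 4 → 0x4 << 0 → word 0x64
word = 0x64 → big-endian bytes:
  [0]=0x64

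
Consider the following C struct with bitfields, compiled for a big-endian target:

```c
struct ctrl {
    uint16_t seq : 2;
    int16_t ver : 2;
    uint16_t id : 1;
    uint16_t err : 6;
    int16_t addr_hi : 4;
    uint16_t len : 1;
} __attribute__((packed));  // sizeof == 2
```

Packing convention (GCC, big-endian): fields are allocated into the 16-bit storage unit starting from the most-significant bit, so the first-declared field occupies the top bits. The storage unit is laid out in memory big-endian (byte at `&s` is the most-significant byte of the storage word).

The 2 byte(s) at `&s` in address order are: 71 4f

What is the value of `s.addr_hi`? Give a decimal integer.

7

[0]=0x71 [1]=0x4f (big-endian) → word 0x714f
seq [14+:2] = (word>>14) & 0x3 = 1
ver [12+:2] = (word>>12) & 0x3 = 3
id [11+:1] = (word>>11) & 0x1 = 0
err [5+:6] = (word>>5) & 0x3f = 10
addr_hi [1+:4] = (word>>1) & 0xf = 7  ←
len [0+:1] = (word>>0) & 0x1 = 1
addr_hi signed 4b, MSB=0: value = 7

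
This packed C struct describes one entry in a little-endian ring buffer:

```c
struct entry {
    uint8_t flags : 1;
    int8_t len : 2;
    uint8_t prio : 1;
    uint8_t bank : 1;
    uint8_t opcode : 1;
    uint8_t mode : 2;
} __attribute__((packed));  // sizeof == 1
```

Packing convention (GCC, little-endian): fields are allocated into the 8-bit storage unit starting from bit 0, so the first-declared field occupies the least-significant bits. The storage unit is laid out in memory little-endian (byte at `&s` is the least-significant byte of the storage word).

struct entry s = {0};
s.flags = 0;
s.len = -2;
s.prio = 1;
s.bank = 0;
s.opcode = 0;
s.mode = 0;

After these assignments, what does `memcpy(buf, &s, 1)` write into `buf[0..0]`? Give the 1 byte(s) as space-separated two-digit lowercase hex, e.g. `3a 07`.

0c

flags:1 = 0 → 0x0 << 0 → word 0x00
len:2 = -2 → 0x2 << 1 → word 0x04
prio:1 = 1 → 0x1 << 3 → word 0x0c
bank:1 = 0 → 0x0 << 4 → word 0x0c
opcode:1 = 0 → 0x0 << 5 → word 0x0c
mode:2 = 0 → 0x0 << 6 → word 0x0c
word = 0x0c → little-endian bytes:
  [0]=0x0c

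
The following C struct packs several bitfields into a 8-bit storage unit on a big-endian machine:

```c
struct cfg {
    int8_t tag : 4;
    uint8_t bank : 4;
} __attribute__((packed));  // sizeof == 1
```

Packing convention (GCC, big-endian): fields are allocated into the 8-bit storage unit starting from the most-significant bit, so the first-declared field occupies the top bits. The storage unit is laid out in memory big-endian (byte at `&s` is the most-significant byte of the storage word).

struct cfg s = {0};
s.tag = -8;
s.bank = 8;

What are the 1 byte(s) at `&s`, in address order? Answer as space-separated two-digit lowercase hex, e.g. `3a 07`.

88

tag:4 = -8 → 0x8 << 4 → word 0x80
bank:4 = 8 → 0x8 << 0 → word 0x88
word = 0x88 → big-endian bytes:
  [0]=0x88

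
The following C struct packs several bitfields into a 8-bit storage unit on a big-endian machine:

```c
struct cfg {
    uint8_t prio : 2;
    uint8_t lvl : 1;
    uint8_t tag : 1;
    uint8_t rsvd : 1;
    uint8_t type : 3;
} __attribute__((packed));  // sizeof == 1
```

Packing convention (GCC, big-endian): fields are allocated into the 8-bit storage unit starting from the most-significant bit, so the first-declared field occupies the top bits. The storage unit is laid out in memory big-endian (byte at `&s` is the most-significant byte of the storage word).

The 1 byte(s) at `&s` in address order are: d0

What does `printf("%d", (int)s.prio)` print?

3

[0]=0xd0 (big-endian) → word 0xd0
prio [6+:2] = (word>>6) & 0x3 = 3  ←
lvl [5+:1] = (word>>5) & 0x1 = 0
tag [4+:1] = (word>>4) & 0x1 = 1
rsvd [3+:1] = (word>>3) & 0x1 = 0
type [0+:3] = (word>>0) & 0x7 = 0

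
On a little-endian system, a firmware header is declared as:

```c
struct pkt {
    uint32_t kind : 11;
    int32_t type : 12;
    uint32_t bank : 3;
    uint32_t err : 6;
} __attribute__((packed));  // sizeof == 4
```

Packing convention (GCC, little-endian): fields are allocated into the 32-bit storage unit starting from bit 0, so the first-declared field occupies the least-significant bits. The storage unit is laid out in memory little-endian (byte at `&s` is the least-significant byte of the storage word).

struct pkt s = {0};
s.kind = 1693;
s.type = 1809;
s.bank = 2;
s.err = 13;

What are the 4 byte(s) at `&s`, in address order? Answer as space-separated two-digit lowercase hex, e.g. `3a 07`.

kind (11b) val=1693 bits=0x69d at bit 0: 0x0000069d
type (12b) val=1809 bits=0x711 at bit 11: 0x00388e9d
bank (3b) val=2 bits=0x2 at bit 23: 0x01388e9d
err (6b) val=13 bits=0xd at bit 26: 0x35388e9d
word = 0x35388e9d → little-endian bytes:
  [0]=0x9d  [1]=0x8e  [2]=0x38  [3]=0x35

9d 8e 38 35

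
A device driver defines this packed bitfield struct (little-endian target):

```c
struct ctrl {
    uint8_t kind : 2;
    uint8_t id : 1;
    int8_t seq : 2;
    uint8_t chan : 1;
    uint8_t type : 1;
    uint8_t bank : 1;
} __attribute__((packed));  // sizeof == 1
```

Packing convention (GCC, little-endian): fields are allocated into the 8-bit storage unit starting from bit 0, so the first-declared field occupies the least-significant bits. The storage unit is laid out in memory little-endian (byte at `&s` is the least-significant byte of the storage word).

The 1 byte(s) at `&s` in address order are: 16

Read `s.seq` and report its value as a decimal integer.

[0]=0x16 (little-endian) → word 0x16
kind:2 @ bit 0 → (0x16>>0)&0x3 = 0x2
id:1 @ bit 2 → (0x16>>2)&0x1 = 0x1
seq:2 @ bit 3 → (0x16>>3)&0x3 = 0x2  ←
chan:1 @ bit 5 → (0x16>>5)&0x1 = 0x0
type:1 @ bit 6 → (0x16>>6)&0x1 = 0x0
bank:1 @ bit 7 → (0x16>>7)&0x1 = 0x0
seq signed 2b, MSB=1: 2 - 4 = -2

-2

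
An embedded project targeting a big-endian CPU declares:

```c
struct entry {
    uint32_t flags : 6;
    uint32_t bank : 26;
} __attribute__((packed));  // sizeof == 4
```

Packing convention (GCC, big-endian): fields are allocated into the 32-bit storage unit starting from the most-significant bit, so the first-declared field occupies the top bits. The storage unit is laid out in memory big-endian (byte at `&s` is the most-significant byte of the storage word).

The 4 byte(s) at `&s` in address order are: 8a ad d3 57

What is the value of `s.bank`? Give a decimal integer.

44946263

[0]=0x8a [1]=0xad [2]=0xd3 [3]=0x57 (big-endian) → word 0x8aadd357
flags [26+:6] = (word>>26) & 0x3f = 34
bank [0+:26] = (word>>0) & 0x3ffffff = 44946263  ←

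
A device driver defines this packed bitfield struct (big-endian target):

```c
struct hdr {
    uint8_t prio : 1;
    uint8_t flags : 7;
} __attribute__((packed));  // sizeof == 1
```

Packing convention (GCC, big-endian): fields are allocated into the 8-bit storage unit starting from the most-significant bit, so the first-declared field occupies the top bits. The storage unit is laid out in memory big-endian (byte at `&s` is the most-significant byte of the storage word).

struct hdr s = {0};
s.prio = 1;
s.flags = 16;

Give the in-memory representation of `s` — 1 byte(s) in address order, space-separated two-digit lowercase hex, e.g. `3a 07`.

90

prio (1b) val=1 bits=0x1 at bit 7: 0x80
flags (7b) val=16 bits=0x10 at bit 0: 0x90
word = 0x90 → big-endian bytes:
  [0]=0x90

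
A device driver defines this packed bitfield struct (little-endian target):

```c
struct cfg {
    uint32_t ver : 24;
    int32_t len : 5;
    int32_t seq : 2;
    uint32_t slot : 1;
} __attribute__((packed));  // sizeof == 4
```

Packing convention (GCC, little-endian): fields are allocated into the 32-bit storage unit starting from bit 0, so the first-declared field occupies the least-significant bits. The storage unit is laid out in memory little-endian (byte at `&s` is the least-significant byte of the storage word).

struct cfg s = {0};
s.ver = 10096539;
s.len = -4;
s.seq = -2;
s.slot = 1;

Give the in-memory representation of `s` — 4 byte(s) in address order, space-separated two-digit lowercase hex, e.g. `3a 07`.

9b 0f 9a dc

[0+:24] ver=10096539 & 0xffffff = 0x9a0f9b; word=0x009a0f9b
[24+:5] len=-4 & 0x1f = 0x1c; word=0x1c9a0f9b
[29+:2] seq=-2 & 0x3 = 0x2; word=0x5c9a0f9b
[31+:1] slot=1 & 0x1 = 0x1; word=0xdc9a0f9b
word = 0xdc9a0f9b → little-endian bytes:
  [0]=0x9b  [1]=0x0f  [2]=0x9a  [3]=0xdc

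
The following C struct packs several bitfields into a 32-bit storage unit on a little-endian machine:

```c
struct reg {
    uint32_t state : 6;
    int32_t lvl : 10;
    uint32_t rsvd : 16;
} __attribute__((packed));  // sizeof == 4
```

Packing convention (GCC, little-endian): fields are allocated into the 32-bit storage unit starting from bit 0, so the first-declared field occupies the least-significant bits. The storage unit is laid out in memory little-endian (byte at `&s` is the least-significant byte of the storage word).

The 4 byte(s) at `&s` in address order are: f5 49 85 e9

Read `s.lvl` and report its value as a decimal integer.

295

[0]=0xf5 [1]=0x49 [2]=0x85 [3]=0xe9 (little-endian) → word 0xe98549f5
state:6 @ bit 0 → (0xe98549f5>>0)&0x3f = 0x35
lvl:10 @ bit 6 → (0xe98549f5>>6)&0x3ff = 0x127  ←
rsvd:16 @ bit 16 → (0xe98549f5>>16)&0xffff = 0xe985
lvl signed 10b, MSB=0: value = 295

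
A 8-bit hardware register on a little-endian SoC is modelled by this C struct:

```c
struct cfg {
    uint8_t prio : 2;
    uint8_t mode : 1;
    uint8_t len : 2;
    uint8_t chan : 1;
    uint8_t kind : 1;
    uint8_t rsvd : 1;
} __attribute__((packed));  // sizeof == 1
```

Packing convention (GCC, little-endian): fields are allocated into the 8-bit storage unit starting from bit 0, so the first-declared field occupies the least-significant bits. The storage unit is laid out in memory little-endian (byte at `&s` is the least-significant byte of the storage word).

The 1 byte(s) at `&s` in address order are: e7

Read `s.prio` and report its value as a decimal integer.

[0]=0xe7 (little-endian) → word 0xe7
prio [0+:2] = (word>>0) & 0x3 = 3  ←
mode [2+:1] = (word>>2) & 0x1 = 1
len [3+:2] = (word>>3) & 0x3 = 0
chan [5+:1] = (word>>5) & 0x1 = 1
kind [6+:1] = (word>>6) & 0x1 = 1
rsvd [7+:1] = (word>>7) & 0x1 = 1

3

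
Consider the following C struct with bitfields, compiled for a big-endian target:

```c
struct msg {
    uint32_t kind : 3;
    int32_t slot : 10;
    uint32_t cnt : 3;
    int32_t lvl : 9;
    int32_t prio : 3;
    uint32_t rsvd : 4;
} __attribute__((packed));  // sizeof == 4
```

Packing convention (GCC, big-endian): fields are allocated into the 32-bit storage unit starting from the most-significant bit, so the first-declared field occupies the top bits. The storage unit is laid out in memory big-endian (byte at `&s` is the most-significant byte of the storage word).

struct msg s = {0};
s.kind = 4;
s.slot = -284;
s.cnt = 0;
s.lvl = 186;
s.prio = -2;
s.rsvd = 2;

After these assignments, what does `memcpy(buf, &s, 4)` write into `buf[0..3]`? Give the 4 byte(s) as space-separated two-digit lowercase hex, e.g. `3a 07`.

kind (3b) val=4 bits=0x4 at bit 29: 0x80000000
slot (10b) val=-284 bits=0x2e4 at bit 19: 0x97200000
cnt (3b) val=0 bits=0x0 at bit 16: 0x97200000
lvl (9b) val=186 bits=0xba at bit 7: 0x97205d00
prio (3b) val=-2 bits=0x6 at bit 4: 0x97205d60
rsvd (4b) val=2 bits=0x2 at bit 0: 0x97205d62
word = 0x97205d62 → big-endian bytes:
  [0]=0x97  [1]=0x20  [2]=0x5d  [3]=0x62

97 20 5d 62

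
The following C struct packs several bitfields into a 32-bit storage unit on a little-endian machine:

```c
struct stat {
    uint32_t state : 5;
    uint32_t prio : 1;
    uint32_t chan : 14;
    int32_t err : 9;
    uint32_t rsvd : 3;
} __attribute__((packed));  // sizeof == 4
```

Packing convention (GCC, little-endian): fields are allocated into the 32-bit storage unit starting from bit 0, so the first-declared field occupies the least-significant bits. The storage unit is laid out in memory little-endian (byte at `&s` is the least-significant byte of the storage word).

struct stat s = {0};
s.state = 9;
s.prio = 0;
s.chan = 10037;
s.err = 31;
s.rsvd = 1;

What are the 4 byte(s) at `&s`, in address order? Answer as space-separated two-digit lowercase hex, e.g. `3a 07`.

state:5 = 9 → 0x9 << 0 → word 0x00000009
prio:1 = 0 → 0x0 << 5 → word 0x00000009
chan:14 = 10037 → 0x2735 << 6 → word 0x0009cd49
err:9 = 31 → 0x1f << 20 → word 0x01f9cd49
rsvd:3 = 1 → 0x1 << 29 → word 0x21f9cd49
word = 0x21f9cd49 → little-endian bytes:
  [0]=0x49  [1]=0xcd  [2]=0xf9  [3]=0x21

49 cd f9 21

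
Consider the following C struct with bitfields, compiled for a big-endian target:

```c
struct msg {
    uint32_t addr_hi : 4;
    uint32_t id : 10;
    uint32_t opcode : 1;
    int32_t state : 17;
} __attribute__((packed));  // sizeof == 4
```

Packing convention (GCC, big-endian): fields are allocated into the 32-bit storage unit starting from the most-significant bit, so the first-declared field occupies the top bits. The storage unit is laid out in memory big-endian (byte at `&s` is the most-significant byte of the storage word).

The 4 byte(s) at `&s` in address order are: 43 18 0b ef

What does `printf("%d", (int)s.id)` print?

198

[0]=0x43 [1]=0x18 [2]=0x0b [3]=0xef (big-endian) → word 0x43180bef
addr_hi [28+:4] = (word>>28) & 0xf = 4
id [18+:10] = (word>>18) & 0x3ff = 198  ←
opcode [17+:1] = (word>>17) & 0x1 = 0
state [0+:17] = (word>>0) & 0x1ffff = 3055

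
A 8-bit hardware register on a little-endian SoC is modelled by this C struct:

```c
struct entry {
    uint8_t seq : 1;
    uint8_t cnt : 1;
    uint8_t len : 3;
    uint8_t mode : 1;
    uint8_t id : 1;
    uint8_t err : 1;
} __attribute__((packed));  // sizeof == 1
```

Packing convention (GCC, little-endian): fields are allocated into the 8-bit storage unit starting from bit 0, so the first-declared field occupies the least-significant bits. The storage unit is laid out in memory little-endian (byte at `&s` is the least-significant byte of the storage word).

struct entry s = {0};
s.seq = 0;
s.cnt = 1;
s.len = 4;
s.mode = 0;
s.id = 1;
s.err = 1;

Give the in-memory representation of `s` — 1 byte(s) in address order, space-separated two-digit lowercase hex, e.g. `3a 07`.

seq:1 = 0 → 0x0 << 0 → word 0x00
cnt:1 = 1 → 0x1 << 1 → word 0x02
len:3 = 4 → 0x4 << 2 → word 0x12
mode:1 = 0 → 0x0 << 5 → word 0x12
id:1 = 1 → 0x1 << 6 → word 0x52
err:1 = 1 → 0x1 << 7 → word 0xd2
word = 0xd2 → little-endian bytes:
  [0]=0xd2

d2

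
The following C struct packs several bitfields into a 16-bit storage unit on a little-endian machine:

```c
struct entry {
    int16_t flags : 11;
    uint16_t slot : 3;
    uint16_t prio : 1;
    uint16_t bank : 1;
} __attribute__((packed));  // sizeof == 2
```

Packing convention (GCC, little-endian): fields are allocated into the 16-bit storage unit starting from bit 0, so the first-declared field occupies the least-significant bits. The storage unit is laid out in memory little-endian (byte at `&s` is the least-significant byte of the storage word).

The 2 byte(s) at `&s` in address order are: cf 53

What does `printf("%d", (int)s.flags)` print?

975

[0]=0xcf [1]=0x53 (little-endian) → word 0x53cf
flags:11 @ bit 0 → (0x53cf>>0)&0x7ff = 0x3cf  ←
slot:3 @ bit 11 → (0x53cf>>11)&0x7 = 0x2
prio:1 @ bit 14 → (0x53cf>>14)&0x1 = 0x1
bank:1 @ bit 15 → (0x53cf>>15)&0x1 = 0x0
flags signed 11b, MSB=0: value = 975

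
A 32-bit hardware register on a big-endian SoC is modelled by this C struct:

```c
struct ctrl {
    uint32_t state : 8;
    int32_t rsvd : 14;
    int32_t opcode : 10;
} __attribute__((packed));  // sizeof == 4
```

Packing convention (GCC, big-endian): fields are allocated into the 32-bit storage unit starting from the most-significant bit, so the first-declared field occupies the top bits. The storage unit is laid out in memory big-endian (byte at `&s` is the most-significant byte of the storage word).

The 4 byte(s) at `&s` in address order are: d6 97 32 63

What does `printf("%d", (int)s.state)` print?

[0]=0xd6 [1]=0x97 [2]=0x32 [3]=0x63 (big-endian) → word 0xd6973263
state:8 @ bit 24 → (0xd6973263>>24)&0xff = 0xd6  ←
rsvd:14 @ bit 10 → (0xd6973263>>10)&0x3fff = 0x25cc
opcode:10 @ bit 0 → (0xd6973263>>0)&0x3ff = 0x263

214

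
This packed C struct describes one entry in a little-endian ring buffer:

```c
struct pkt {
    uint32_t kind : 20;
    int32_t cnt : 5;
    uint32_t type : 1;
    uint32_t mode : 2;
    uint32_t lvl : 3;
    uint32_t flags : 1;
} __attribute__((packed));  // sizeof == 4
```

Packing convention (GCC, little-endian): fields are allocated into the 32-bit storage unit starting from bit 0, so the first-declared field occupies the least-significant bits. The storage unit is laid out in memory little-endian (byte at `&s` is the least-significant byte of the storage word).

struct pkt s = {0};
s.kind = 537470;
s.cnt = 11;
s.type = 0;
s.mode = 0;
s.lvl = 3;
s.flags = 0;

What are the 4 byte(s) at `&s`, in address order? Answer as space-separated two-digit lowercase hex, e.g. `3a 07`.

kind (20b) val=537470 bits=0x8337e at bit 0: 0x0008337e
cnt (5b) val=11 bits=0xb at bit 20: 0x00b8337e
type (1b) val=0 bits=0x0 at bit 25: 0x00b8337e
mode (2b) val=0 bits=0x0 at bit 26: 0x00b8337e
lvl (3b) val=3 bits=0x3 at bit 28: 0x30b8337e
flags (1b) val=0 bits=0x0 at bit 31: 0x30b8337e
word = 0x30b8337e → little-endian bytes:
  [0]=0x7e  [1]=0x33  [2]=0xb8  [3]=0x30

7e 33 b8 30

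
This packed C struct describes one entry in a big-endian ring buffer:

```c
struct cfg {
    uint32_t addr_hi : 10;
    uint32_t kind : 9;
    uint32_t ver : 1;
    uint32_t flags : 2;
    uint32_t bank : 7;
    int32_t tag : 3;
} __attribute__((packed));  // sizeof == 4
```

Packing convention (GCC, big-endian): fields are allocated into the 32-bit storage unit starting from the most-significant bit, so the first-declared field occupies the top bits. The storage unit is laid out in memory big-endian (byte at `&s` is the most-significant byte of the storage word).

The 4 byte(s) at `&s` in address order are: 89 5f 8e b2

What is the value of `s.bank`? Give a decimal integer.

[0]=0x89 [1]=0x5f [2]=0x8e [3]=0xb2 (big-endian) → word 0x895f8eb2
addr_hi:10 @ bit 22 → (0x895f8eb2>>22)&0x3ff = 0x225
kind:9 @ bit 13 → (0x895f8eb2>>13)&0x1ff = 0xfc
ver:1 @ bit 12 → (0x895f8eb2>>12)&0x1 = 0x0
flags:2 @ bit 10 → (0x895f8eb2>>10)&0x3 = 0x3
bank:7 @ bit 3 → (0x895f8eb2>>3)&0x7f = 0x56  ←
tag:3 @ bit 0 → (0x895f8eb2>>0)&0x7 = 0x2

86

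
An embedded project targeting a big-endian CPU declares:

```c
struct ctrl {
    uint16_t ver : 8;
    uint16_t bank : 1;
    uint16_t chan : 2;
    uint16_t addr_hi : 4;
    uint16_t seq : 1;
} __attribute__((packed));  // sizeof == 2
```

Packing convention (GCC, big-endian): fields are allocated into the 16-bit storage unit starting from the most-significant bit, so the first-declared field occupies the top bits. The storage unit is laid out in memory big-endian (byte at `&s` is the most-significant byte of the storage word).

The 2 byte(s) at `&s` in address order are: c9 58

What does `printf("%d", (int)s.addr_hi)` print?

[0]=0xc9 [1]=0x58 (big-endian) → word 0xc958
ver [8+:8] = (word>>8) & 0xff = 201
bank [7+:1] = (word>>7) & 0x1 = 0
chan [5+:2] = (word>>5) & 0x3 = 2
addr_hi [1+:4] = (word>>1) & 0xf = 12  ←
seq [0+:1] = (word>>0) & 0x1 = 0

12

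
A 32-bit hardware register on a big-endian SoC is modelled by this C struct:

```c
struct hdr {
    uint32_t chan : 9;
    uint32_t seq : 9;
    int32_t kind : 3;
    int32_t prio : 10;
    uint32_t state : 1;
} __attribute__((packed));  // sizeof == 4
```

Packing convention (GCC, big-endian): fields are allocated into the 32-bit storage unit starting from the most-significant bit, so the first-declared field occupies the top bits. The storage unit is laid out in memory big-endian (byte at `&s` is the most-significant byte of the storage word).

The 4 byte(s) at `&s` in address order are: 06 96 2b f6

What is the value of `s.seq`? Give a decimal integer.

[0]=0x06 [1]=0x96 [2]=0x2b [3]=0xf6 (big-endian) → word 0x06962bf6
chan:9 @ bit 23 → (0x06962bf6>>23)&0x1ff = 0xd
seq:9 @ bit 14 → (0x06962bf6>>14)&0x1ff = 0x58  ←
kind:3 @ bit 11 → (0x06962bf6>>11)&0x7 = 0x5
prio:10 @ bit 1 → (0x06962bf6>>1)&0x3ff = 0x1fb
state:1 @ bit 0 → (0x06962bf6>>0)&0x1 = 0x0

88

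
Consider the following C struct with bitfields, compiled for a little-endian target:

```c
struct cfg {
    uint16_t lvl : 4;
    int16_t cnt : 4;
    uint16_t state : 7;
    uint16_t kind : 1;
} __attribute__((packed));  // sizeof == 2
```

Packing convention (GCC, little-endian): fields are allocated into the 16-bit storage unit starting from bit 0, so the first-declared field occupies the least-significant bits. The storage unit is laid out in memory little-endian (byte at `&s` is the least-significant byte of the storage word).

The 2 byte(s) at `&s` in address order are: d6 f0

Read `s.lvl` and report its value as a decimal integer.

[0]=0xd6 [1]=0xf0 (little-endian) → word 0xf0d6
lvl:4 @ bit 0 → (0xf0d6>>0)&0xf = 0x6  ←
cnt:4 @ bit 4 → (0xf0d6>>4)&0xf = 0xd
state:7 @ bit 8 → (0xf0d6>>8)&0x7f = 0x70
kind:1 @ bit 15 → (0xf0d6>>15)&0x1 = 0x1

6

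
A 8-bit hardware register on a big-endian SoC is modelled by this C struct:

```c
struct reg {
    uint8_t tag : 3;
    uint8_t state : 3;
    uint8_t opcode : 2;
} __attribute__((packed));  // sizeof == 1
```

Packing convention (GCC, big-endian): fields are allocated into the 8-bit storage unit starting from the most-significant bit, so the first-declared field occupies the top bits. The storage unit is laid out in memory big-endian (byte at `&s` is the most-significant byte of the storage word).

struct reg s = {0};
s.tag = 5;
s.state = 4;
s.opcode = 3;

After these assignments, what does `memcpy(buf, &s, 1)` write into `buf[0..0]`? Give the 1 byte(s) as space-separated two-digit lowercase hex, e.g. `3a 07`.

tag:3 = 5 → 0x5 << 5 → word 0xa0
state:3 = 4 → 0x4 << 2 → word 0xb0
opcode:2 = 3 → 0x3 << 0 → word 0xb3
word = 0xb3 → big-endian bytes:
  [0]=0xb3

b3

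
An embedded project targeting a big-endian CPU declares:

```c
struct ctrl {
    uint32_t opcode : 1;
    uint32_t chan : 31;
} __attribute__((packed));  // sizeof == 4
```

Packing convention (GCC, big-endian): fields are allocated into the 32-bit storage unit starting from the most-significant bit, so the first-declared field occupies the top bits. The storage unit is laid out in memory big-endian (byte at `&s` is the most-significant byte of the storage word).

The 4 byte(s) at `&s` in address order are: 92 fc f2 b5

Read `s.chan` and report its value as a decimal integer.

318567093

[0]=0x92 [1]=0xfc [2]=0xf2 [3]=0xb5 (big-endian) → word 0x92fcf2b5
opcode:1 @ bit 31 → (0x92fcf2b5>>31)&0x1 = 0x1
chan:31 @ bit 0 → (0x92fcf2b5>>0)&0x7fffffff = 0x12fcf2b5  ←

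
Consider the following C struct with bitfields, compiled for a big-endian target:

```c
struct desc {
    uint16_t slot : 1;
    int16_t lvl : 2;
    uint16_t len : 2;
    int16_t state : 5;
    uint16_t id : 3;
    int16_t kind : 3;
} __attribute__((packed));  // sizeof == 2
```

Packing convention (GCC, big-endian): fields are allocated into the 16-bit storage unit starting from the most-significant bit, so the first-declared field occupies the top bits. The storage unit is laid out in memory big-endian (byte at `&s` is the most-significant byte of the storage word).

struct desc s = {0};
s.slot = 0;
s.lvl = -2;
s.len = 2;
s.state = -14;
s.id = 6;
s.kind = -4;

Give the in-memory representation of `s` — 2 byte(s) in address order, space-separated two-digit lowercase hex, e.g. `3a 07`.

54 b4

slot (1b) val=0 bits=0x0 at bit 15: 0x0000
lvl (2b) val=-2 bits=0x2 at bit 13: 0x4000
len (2b) val=2 bits=0x2 at bit 11: 0x5000
state (5b) val=-14 bits=0x12 at bit 6: 0x5480
id (3b) val=6 bits=0x6 at bit 3: 0x54b0
kind (3b) val=-4 bits=0x4 at bit 0: 0x54b4
word = 0x54b4 → big-endian bytes:
  [0]=0x54  [1]=0xb4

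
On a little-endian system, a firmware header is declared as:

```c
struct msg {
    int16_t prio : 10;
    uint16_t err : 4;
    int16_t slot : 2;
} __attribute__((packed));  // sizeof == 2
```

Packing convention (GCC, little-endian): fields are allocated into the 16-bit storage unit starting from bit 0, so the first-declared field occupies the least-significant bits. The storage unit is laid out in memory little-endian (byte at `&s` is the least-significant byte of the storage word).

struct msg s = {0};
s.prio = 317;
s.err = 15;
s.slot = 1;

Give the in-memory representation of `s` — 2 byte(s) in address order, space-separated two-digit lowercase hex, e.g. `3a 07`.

[0+:10] prio=317 & 0x3ff = 0x13d; word=0x013d
[10+:4] err=15 & 0xf = 0xf; word=0x3d3d
[14+:2] slot=1 & 0x3 = 0x1; word=0x7d3d
word = 0x7d3d → little-endian bytes:
  [0]=0x3d  [1]=0x7d

3d 7d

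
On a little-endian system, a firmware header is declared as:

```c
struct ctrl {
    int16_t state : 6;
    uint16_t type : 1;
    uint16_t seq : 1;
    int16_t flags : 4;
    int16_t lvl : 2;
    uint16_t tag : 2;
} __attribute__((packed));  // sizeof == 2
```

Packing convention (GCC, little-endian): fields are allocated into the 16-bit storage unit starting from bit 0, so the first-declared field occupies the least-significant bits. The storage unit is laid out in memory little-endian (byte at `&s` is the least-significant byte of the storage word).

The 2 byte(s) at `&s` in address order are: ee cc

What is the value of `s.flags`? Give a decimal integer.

-4

[0]=0xee [1]=0xcc (little-endian) → word 0xccee
state:6 @ bit 0 → (0xccee>>0)&0x3f = 0x2e
type:1 @ bit 6 → (0xccee>>6)&0x1 = 0x1
seq:1 @ bit 7 → (0xccee>>7)&0x1 = 0x1
flags:4 @ bit 8 → (0xccee>>8)&0xf = 0xc  ←
lvl:2 @ bit 12 → (0xccee>>12)&0x3 = 0x0
tag:2 @ bit 14 → (0xccee>>14)&0x3 = 0x3
flags signed 4b, MSB=1: 12 - 16 = -4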